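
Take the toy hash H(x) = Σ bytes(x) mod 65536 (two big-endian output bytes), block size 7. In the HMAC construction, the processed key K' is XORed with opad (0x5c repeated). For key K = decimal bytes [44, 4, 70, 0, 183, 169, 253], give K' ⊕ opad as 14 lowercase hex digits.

70581a5cebf5a1

Key decimal bytes [44, 4, 70, 0, 183, 169, 253] = 2c 04 46 00 b7 a9 fd is exactly B = 7 bytes: K' = 2c 04 46 00 b7 a9 fd.
XOR each byte with 0x5c: 2c⊕5c=70, 04⊕5c=58, 46⊕5c=1a, 00⊕5c=5c, b7⊕5c=eb, a9⊕5c=f5, fd⊕5c=a1.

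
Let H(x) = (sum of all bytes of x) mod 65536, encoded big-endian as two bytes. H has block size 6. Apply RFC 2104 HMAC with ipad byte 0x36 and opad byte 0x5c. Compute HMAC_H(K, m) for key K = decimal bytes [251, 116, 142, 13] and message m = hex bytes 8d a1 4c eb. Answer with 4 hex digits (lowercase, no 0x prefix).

0381

Key decimal bytes [251, 116, 142, 13] = fb 74 8e 0d is 4 bytes ≤ B = 6; zero-pad to 6 bytes: K' = fb 74 8e 0d 00 00.
K' ⊕ ipad = cd 42 b8 3b 36 36.  K' ⊕ opad = a7 28 d2 51 5c 5c.
Inner input = (K'⊕ipad) ∥ m = cd 42 b8 3b 36 36 ∥ 8d a1 4c eb.
Inner hash: sum = 205+66+184+59+54+54+141+161+76+235 = 1235 → 04 d3.
Outer input = (K'⊕opad) ∥ inner = a7 28 d2 51 5c 5c ∥ 04 d3.
Outer hash (tag): sum = 167+40+210+81+92+92+4+211 = 897 → 03 81.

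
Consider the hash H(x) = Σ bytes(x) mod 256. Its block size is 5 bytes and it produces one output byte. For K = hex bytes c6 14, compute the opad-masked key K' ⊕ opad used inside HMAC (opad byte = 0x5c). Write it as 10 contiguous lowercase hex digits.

Key hex bytes c6 14 is 2 bytes ≤ B = 5; zero-pad to 5 bytes: K' = c6 14 00 00 00.
XOR each byte with 0x5c: c6⊕5c=9a, 14⊕5c=48, 00⊕5c=5c, 00⊕5c=5c, 00⊕5c=5c.

9a485c5c5c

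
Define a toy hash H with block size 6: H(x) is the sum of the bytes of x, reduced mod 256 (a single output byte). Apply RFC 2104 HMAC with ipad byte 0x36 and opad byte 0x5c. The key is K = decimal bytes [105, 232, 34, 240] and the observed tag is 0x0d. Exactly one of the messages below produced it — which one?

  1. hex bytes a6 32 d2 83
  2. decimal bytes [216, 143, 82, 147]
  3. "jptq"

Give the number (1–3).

3

Key decimal bytes [105, 232, 34, 240] = 69 e8 22 f0 is 4 bytes ≤ B = 6; zero-pad to 6 bytes: K' = 69 e8 22 f0 00 00.
K' ⊕ ipad = 5f de 14 c6 36 36; K' ⊕ opad = 35 b4 7e ac 5c 5c.
m1: inner = H(5f de 14 c6 36 36 a6 32 d2 83) = b0; tag = H(35 b4 7e ac 5c 5c b0) = 7b
m2: inner = H(5f de 14 c6 36 36 d8 8f 52 93) = cf; tag = H(35 b4 7e ac 5c 5c cf) = 9a
m3: inner = H(5f de 14 c6 36 36 6a 70 74 71) = 42; tag = H(35 b4 7e ac 5c 5c 42) = 0d ← matches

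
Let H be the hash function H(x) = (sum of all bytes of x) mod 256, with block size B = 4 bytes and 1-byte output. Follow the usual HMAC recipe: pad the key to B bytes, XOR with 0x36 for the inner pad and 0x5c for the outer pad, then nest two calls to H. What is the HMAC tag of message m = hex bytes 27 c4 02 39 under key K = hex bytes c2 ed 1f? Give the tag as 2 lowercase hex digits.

42

Key hex bytes c2 ed 1f is 3 bytes ≤ B = 4; zero-pad to 4 bytes: K' = c2 ed 1f 00.
K' ⊕ ipad = f4 db 29 36.  K' ⊕ opad = 9e b1 43 5c.
Inner input = (K'⊕ipad) ∥ m = f4 db 29 36 ∥ 27 c4 02 39.
Inner hash: sum = 244+219+41+54+39+196+2+57 = 852; mod 256 = 84 → 54.
Outer input = (K'⊕opad) ∥ inner = 9e b1 43 5c ∥ 54.
Outer hash (tag): sum = 158+177+67+92+84 = 578; mod 256 = 66 → 42.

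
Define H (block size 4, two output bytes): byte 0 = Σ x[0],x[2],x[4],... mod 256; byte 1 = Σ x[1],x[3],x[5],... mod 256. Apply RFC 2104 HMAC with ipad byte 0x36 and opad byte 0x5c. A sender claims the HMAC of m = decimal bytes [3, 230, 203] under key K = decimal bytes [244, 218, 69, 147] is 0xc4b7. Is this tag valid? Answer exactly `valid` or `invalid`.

invalid

Key decimal bytes [244, 218, 69, 147] = f4 da 45 93 is exactly B = 4 bytes: K' = f4 da 45 93.
K' ⊕ ipad = c2 ec 73 a5; K' ⊕ opad = a8 86 19 cf.
Inner hash: even-index sum = 515 mod 256 = 3; odd-index sum = 631 mod 256 = 119 → 03 77.
Outer hash (recomputed tag): even-index sum = 196 mod 256 = 196; odd-index sum = 460 mod 256 = 204 → c4 cc.
Recomputed tag = c4cc; claimed = c4b7 → mismatch.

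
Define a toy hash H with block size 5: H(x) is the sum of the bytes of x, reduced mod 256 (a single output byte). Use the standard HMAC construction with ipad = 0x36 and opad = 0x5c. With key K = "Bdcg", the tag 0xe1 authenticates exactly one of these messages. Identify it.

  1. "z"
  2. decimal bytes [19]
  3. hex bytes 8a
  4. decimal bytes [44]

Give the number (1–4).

Key "Bdcg" = 42 64 63 67 is 4 bytes ≤ B = 5; zero-pad to 5 bytes: K' = 42 64 63 67 00.
K' ⊕ ipad = 74 52 55 51 36; K' ⊕ opad = 1e 38 3f 3b 5c.
m1: inner = H(74 52 55 51 36 7a) = 1c; tag = H(1e 38 3f 3b 5c 1c) = 48
m2: inner = H(74 52 55 51 36 13) = b5; tag = H(1e 38 3f 3b 5c b5) = e1 ← matches
m3: inner = H(74 52 55 51 36 8a) = 2c; tag = H(1e 38 3f 3b 5c 2c) = 58
m4: inner = H(74 52 55 51 36 2c) = ce; tag = H(1e 38 3f 3b 5c ce) = fa

2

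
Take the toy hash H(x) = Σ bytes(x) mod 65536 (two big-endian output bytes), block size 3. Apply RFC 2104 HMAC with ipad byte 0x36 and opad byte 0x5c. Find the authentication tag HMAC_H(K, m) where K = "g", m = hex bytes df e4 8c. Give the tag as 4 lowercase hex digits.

0102

Key "g" = 67 is 1 byte ≤ B = 3; zero-pad to 3 bytes: K' = 67 00 00.
K' ⊕ ipad = 51 36 36.  K' ⊕ opad = 3b 5c 5c.
Inner input = (K'⊕ipad) ∥ m = 51 36 36 ∥ df e4 8c.
Inner hash: sum = 81+54+54+223+228+140 = 780 → 03 0c.
Outer input = (K'⊕opad) ∥ inner = 3b 5c 5c ∥ 03 0c.
Outer hash (tag): sum = 59+92+92+3+12 = 258 → 01 02.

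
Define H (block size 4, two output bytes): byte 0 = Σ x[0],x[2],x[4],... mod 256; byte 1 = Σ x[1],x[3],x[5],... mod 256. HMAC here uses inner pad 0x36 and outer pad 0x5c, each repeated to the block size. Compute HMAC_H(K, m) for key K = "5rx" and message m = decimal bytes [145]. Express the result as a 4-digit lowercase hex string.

6f04

Key "5rx" = 35 72 78 is 3 bytes ≤ B = 4; zero-pad to 4 bytes: K' = 35 72 78 00.
K' ⊕ ipad = 03 44 4e 36.  K' ⊕ opad = 69 2e 24 5c.
Inner input = (K'⊕ipad) ∥ m = 03 44 4e 36 ∥ 91.
Inner hash: even-index sum = 226 mod 256 = 226; odd-index sum = 122 mod 256 = 122 → e2 7a.
Outer input = (K'⊕opad) ∥ inner = 69 2e 24 5c ∥ e2 7a.
Outer hash (tag): even-index sum = 367 mod 256 = 111; odd-index sum = 260 mod 256 = 4 → 6f 04.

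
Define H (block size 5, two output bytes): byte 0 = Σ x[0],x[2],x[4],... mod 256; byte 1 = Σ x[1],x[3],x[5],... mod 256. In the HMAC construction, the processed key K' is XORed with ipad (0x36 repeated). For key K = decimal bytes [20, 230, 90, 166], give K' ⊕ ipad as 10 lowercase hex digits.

Key decimal bytes [20, 230, 90, 166] = 14 e6 5a a6 is 4 bytes ≤ B = 5; zero-pad to 5 bytes: K' = 14 e6 5a a6 00.
XOR each byte with 0x36: 14⊕36=22, e6⊕36=d0, 5a⊕36=6c, a6⊕36=90, 00⊕36=36.

22d06c9036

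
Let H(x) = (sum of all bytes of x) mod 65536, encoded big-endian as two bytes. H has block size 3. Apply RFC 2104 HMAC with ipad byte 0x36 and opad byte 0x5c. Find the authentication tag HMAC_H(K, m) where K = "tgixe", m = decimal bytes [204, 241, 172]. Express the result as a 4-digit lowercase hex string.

Key "tgixe" = 74 67 69 78 65 is 5 bytes > B = 3, so hash it first: H(key) = 02 21, then zero-pad to 3 bytes: K' = 02 21 00.
K' ⊕ ipad = 34 17 36.  K' ⊕ opad = 5e 7d 5c.
Inner input = (K'⊕ipad) ∥ m = 34 17 36 ∥ cc f1 ac.
Inner hash: sum = 52+23+54+204+241+172 = 746 → 02 ea.
Outer input = (K'⊕opad) ∥ inner = 5e 7d 5c ∥ 02 ea.
Outer hash (tag): sum = 94+125+92+2+234 = 547 → 02 23.

0223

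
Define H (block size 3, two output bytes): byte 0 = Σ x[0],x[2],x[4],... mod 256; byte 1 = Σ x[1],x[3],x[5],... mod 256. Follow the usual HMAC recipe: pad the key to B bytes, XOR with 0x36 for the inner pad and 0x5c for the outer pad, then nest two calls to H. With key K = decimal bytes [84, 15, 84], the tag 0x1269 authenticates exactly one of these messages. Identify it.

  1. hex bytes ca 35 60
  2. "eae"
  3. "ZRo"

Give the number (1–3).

3

Key decimal bytes [84, 15, 84] = 54 0f 54 is exactly B = 3 bytes: K' = 54 0f 54.
K' ⊕ ipad = 62 39 62; K' ⊕ opad = 08 53 08.
m1: inner = H(62 39 62 ca 35 60) = f9 63; tag = H(08 53 08 f9 63) = 734c
m2: inner = H(62 39 62 65 61 65) = 25 03; tag = H(08 53 08 25 03) = 1378
m3: inner = H(62 39 62 5a 52 6f) = 16 02; tag = H(08 53 08 16 02) = 1269 ← matches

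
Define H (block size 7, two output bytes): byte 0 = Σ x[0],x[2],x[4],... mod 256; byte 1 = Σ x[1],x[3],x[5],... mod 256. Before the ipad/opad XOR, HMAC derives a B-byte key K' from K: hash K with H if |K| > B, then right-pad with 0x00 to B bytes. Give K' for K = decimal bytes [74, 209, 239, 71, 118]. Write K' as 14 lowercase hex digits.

Key decimal bytes [74, 209, 239, 71, 118] = 4a d1 ef 47 76 is 5 bytes ≤ B = 7; zero-pad to 7 bytes: K' = 4a d1 ef 47 76 00 00.

4ad1ef47760000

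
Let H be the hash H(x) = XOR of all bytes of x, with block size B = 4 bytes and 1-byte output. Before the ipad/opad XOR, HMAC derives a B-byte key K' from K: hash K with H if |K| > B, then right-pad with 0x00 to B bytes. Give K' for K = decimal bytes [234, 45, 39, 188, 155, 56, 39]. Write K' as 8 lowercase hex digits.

|K| = 7 > B = 4, so first hash the key.
H(K): XOR ea⊕2d⊕27⊕bc⊕9b⊕38⊕27 = d8.
Zero-pad H(K) = d8 to 4 bytes: K' = d8 00 00 00.

d8000000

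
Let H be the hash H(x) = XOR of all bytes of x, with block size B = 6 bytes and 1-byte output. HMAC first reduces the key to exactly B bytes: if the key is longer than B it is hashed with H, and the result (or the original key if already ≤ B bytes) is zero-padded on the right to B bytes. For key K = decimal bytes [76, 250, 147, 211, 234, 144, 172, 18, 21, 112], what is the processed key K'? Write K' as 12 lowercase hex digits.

570000000000

|K| = 10 > B = 6, so first hash the key.
H(K): XOR 4c⊕fa⊕93⊕d3⊕ea⊕90⊕ac⊕12⊕15⊕70 = 57.
Zero-pad H(K) = 57 to 6 bytes: K' = 57 00 00 00 00 00.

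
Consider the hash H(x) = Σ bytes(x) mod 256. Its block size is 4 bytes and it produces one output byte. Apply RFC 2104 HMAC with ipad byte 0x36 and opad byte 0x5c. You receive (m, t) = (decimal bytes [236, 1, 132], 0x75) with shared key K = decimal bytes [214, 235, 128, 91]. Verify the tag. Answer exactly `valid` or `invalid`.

Key decimal bytes [214, 235, 128, 91] = d6 eb 80 5b is exactly B = 4 bytes: K' = d6 eb 80 5b.
K' ⊕ ipad = e0 dd b6 6d; K' ⊕ opad = 8a b7 dc 07.
Inner hash: sum = 224+221+182+109+236+1+132 = 1105; mod 256 = 81 → 51.
Outer hash (recomputed tag): sum = 138+183+220+7+81 = 629; mod 256 = 117 → 75.
Recomputed tag = 75; claimed = 75 → match.

valid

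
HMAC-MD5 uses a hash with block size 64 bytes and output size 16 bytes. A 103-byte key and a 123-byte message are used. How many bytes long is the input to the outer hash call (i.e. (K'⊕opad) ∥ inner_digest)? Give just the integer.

80

Key is 103 > 64 bytes, so it is hashed to 16 bytes then zero-padded to 64: |K'| = 64.
Outer input = (K'⊕opad) ∥ H(inner) → 64 + 16 = 80 bytes.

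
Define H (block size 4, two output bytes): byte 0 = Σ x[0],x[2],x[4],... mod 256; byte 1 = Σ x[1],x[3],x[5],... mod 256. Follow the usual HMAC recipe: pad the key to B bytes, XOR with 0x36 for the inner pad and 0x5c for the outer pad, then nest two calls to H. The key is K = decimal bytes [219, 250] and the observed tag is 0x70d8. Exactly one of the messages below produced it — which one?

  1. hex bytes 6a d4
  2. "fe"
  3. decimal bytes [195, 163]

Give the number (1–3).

1

Key decimal bytes [219, 250] = db fa is 2 bytes ≤ B = 4; zero-pad to 4 bytes: K' = db fa 00 00.
K' ⊕ ipad = ed cc 36 36; K' ⊕ opad = 87 a6 5c 5c.
m1: inner = H(ed cc 36 36 6a d4) = 8d d6; tag = H(87 a6 5c 5c 8d d6) = 70d8 ← matches
m2: inner = H(ed cc 36 36 66 65) = 89 67; tag = H(87 a6 5c 5c 89 67) = 6c69
m3: inner = H(ed cc 36 36 c3 a3) = e6 a5; tag = H(87 a6 5c 5c e6 a5) = c9a7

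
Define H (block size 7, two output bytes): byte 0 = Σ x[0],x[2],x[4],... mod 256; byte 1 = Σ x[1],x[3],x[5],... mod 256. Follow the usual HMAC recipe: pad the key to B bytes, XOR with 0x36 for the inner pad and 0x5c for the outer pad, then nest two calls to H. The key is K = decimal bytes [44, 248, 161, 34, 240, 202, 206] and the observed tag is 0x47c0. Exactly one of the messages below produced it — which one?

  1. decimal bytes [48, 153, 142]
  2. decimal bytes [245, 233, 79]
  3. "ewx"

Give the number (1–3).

Key decimal bytes [44, 248, 161, 34, 240, 202, 206] = 2c f8 a1 22 f0 ca ce is exactly B = 7 bytes: K' = 2c f8 a1 22 f0 ca ce.
K' ⊕ ipad = 1a ce 97 14 c6 fc f8; K' ⊕ opad = 70 a4 fd 7e ac 96 92.
m1: inner = H(1a ce 97 14 c6 fc f8 30 99 8e) = 08 9c; tag = H(70 a4 fd 7e ac 96 92 08 9c) = 47c0 ← matches
m2: inner = H(1a ce 97 14 c6 fc f8 f5 e9 4f) = 58 22; tag = H(70 a4 fd 7e ac 96 92 58 22) = cd10
m3: inner = H(1a ce 97 14 c6 fc f8 65 77 78) = e6 bb; tag = H(70 a4 fd 7e ac 96 92 e6 bb) = 669e

1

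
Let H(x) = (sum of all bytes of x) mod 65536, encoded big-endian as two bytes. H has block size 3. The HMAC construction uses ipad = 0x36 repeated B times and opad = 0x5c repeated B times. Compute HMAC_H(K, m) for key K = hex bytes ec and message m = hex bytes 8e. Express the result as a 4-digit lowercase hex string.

Key hex bytes ec is 1 byte ≤ B = 3; zero-pad to 3 bytes: K' = ec 00 00.
K' ⊕ ipad = da 36 36.  K' ⊕ opad = b0 5c 5c.
Inner input = (K'⊕ipad) ∥ m = da 36 36 ∥ 8e.
Inner hash: sum = 218+54+54+142 = 468 → 01 d4.
Outer input = (K'⊕opad) ∥ inner = b0 5c 5c ∥ 01 d4.
Outer hash (tag): sum = 176+92+92+1+212 = 573 → 02 3d.

023d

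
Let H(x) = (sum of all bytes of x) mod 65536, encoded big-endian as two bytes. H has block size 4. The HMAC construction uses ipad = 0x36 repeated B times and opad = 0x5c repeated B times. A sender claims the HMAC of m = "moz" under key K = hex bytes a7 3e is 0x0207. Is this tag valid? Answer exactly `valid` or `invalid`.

invalid

Key hex bytes a7 3e is 2 bytes ≤ B = 4; zero-pad to 4 bytes: K' = a7 3e 00 00.
K' ⊕ ipad = 91 08 36 36; K' ⊕ opad = fb 62 5c 5c.
Inner hash: sum = 145+8+54+54+109+111+122 = 603 → 02 5b.
Outer hash (recomputed tag): sum = 251+98+92+92+2+91 = 626 → 02 72.
Recomputed tag = 0272; claimed = 0207 → mismatch.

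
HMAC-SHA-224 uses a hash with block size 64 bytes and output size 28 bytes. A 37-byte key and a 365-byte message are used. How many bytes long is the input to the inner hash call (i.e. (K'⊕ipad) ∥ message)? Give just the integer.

Key is 37 ≤ 64 bytes, zero-padded: |K'| = 64.
Inner input = (K'⊕ipad) ∥ m → 64 + 365 = 429 bytes.

429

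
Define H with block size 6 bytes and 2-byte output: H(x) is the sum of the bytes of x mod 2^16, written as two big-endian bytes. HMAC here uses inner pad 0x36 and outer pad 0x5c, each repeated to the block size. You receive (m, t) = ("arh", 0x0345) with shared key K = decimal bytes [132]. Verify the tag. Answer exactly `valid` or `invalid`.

invalid

Key decimal bytes [132] = 84 is 1 byte ≤ B = 6; zero-pad to 6 bytes: K' = 84 00 00 00 00 00.
K' ⊕ ipad = b2 36 36 36 36 36; K' ⊕ opad = d8 5c 5c 5c 5c 5c.
Inner hash: sum = 178+54+54+54+54+54+97+114+104 = 763 → 02 fb.
Outer hash (recomputed tag): sum = 216+92+92+92+92+92+2+251 = 929 → 03 a1.
Recomputed tag = 03a1; claimed = 0345 → mismatch.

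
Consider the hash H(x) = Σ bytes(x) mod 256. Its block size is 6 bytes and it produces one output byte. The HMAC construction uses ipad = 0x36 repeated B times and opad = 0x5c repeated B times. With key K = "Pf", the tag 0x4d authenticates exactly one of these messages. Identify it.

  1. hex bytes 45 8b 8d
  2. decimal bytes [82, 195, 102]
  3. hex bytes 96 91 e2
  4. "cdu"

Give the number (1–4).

Key "Pf" = 50 66 is 2 bytes ≤ B = 6; zero-pad to 6 bytes: K' = 50 66 00 00 00 00.
K' ⊕ ipad = 66 50 36 36 36 36; K' ⊕ opad = 0c 3a 5c 5c 5c 5c.
m1: inner = H(66 50 36 36 36 36 45 8b 8d) = eb; tag = H(0c 3a 5c 5c 5c 5c eb) = a1
m2: inner = H(66 50 36 36 36 36 52 c3 66) = 09; tag = H(0c 3a 5c 5c 5c 5c 09) = bf
m3: inner = H(66 50 36 36 36 36 96 91 e2) = 97; tag = H(0c 3a 5c 5c 5c 5c 97) = 4d ← matches
m4: inner = H(66 50 36 36 36 36 63 64 75) = ca; tag = H(0c 3a 5c 5c 5c 5c ca) = 80

3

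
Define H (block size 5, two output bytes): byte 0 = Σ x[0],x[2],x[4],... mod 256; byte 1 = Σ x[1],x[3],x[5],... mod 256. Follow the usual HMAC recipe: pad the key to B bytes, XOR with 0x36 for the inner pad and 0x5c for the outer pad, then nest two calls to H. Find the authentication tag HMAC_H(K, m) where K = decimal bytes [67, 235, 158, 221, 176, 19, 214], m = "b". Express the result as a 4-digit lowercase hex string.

Key decimal bytes [67, 235, 158, 221, 176, 19, 214] = 43 eb 9e dd b0 13 d6 is 7 bytes > B = 5, so hash it first: H(key) = 67 db, then zero-pad to 5 bytes: K' = 67 db 00 00 00.
K' ⊕ ipad = 51 ed 36 36 36.  K' ⊕ opad = 3b 87 5c 5c 5c.
Inner input = (K'⊕ipad) ∥ m = 51 ed 36 36 36 ∥ 62.
Inner hash: even-index sum = 189 mod 256 = 189; odd-index sum = 389 mod 256 = 133 → bd 85.
Outer input = (K'⊕opad) ∥ inner = 3b 87 5c 5c 5c ∥ bd 85.
Outer hash (tag): even-index sum = 376 mod 256 = 120; odd-index sum = 416 mod 256 = 160 → 78 a0.

78a0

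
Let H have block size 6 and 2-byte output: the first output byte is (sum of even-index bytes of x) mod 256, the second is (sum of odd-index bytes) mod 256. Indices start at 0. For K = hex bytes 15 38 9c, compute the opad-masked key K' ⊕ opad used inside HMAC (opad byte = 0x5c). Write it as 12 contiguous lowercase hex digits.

4964c05c5c5c

Key hex bytes 15 38 9c is 3 bytes ≤ B = 6; zero-pad to 6 bytes: K' = 15 38 9c 00 00 00.
XOR each byte with 0x5c: 15⊕5c=49, 38⊕5c=64, 9c⊕5c=c0, 00⊕5c=5c, 00⊕5c=5c, 00⊕5c=5c.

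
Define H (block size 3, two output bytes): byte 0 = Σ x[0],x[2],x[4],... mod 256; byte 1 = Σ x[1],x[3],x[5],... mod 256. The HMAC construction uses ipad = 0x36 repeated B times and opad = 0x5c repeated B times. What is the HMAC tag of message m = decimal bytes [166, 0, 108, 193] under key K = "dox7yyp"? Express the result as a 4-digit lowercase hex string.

302d

Key "dox7yyp" = 64 6f 78 37 79 79 70 is 7 bytes > B = 3, so hash it first: H(key) = c5 1f, then zero-pad to 3 bytes: K' = c5 1f 00.
K' ⊕ ipad = f3 29 36.  K' ⊕ opad = 99 43 5c.
Inner input = (K'⊕ipad) ∥ m = f3 29 36 ∥ a6 00 6c c1.
Inner hash: even-index sum = 490 mod 256 = 234; odd-index sum = 315 mod 256 = 59 → ea 3b.
Outer input = (K'⊕opad) ∥ inner = 99 43 5c ∥ ea 3b.
Outer hash (tag): even-index sum = 304 mod 256 = 48; odd-index sum = 301 mod 256 = 45 → 30 2d.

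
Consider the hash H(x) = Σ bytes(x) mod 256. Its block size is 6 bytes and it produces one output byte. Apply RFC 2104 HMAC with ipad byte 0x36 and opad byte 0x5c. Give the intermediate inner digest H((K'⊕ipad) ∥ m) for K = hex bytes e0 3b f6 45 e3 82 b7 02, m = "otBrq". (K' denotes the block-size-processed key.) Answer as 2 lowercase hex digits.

Key hex bytes e0 3b f6 45 e3 82 b7 02 is 8 bytes > B = 6, so hash it first: H(key) = 74, then zero-pad to 6 bytes: K' = 74 00 00 00 00 00.
K' ⊕ ipad = 42 36 36 36 36 36.
Inner input = 42 36 36 36 36 36 ∥ 6f 74 42 72 71.
Inner hash: sum = 66+54+54+54+54+54+111+116+66+114+113 = 856; mod 256 = 88 → 58.

58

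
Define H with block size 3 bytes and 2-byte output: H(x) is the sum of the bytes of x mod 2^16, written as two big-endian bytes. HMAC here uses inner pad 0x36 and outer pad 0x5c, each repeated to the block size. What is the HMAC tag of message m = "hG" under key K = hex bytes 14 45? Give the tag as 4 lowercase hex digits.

0138

Key hex bytes 14 45 is 2 bytes ≤ B = 3; zero-pad to 3 bytes: K' = 14 45 00.
K' ⊕ ipad = 22 73 36.  K' ⊕ opad = 48 19 5c.
Inner input = (K'⊕ipad) ∥ m = 22 73 36 ∥ 68 47.
Inner hash: sum = 34+115+54+104+71 = 378 → 01 7a.
Outer input = (K'⊕opad) ∥ inner = 48 19 5c ∥ 01 7a.
Outer hash (tag): sum = 72+25+92+1+122 = 312 → 01 38.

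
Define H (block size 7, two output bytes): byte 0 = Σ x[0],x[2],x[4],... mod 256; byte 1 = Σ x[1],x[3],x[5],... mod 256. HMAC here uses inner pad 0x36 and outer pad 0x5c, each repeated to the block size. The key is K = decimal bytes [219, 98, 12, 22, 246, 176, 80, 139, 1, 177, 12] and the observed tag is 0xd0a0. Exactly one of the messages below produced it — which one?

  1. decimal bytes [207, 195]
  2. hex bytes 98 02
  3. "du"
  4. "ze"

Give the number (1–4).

Key decimal bytes [219, 98, 12, 22, 246, 176, 80, 139, 1, 177, 12] = db 62 0c 16 f6 b0 50 8b 01 b1 0c is 11 bytes > B = 7, so hash it first: H(key) = 3a 64, then zero-pad to 7 bytes: K' = 3a 64 00 00 00 00 00.
K' ⊕ ipad = 0c 52 36 36 36 36 36; K' ⊕ opad = 66 38 5c 5c 5c 5c 5c.
m1: inner = H(0c 52 36 36 36 36 36 cf c3) = 71 8d; tag = H(66 38 5c 5c 5c 5c 5c 71 8d) = 0761
m2: inner = H(0c 52 36 36 36 36 36 98 02) = b0 56; tag = H(66 38 5c 5c 5c 5c 5c b0 56) = d0a0 ← matches
m3: inner = H(0c 52 36 36 36 36 36 64 75) = 23 22; tag = H(66 38 5c 5c 5c 5c 5c 23 22) = 9c13
m4: inner = H(0c 52 36 36 36 36 36 7a 65) = 13 38; tag = H(66 38 5c 5c 5c 5c 5c 13 38) = b203

2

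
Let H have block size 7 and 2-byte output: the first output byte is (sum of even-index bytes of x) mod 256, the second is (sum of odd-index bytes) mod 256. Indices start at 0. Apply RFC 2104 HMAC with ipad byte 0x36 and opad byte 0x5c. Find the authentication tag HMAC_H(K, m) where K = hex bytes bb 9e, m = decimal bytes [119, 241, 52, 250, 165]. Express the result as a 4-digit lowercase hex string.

Key hex bytes bb 9e is 2 bytes ≤ B = 7; zero-pad to 7 bytes: K' = bb 9e 00 00 00 00 00.
K' ⊕ ipad = 8d a8 36 36 36 36 36.  K' ⊕ opad = e7 c2 5c 5c 5c 5c 5c.
Inner input = (K'⊕ipad) ∥ m = 8d a8 36 36 36 36 36 ∥ 77 f1 34 fa a5.
Inner hash: even-index sum = 794 mod 256 = 26; odd-index sum = 612 mod 256 = 100 → 1a 64.
Outer input = (K'⊕opad) ∥ inner = e7 c2 5c 5c 5c 5c 5c ∥ 1a 64.
Outer hash (tag): even-index sum = 607 mod 256 = 95; odd-index sum = 404 mod 256 = 148 → 5f 94.

5f94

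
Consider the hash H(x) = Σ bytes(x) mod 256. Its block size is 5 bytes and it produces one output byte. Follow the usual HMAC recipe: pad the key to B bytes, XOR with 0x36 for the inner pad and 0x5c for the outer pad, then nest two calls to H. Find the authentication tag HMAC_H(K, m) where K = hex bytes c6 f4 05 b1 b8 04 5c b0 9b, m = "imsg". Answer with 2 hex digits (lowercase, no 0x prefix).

6c

Key hex bytes c6 f4 05 b1 b8 04 5c b0 9b is 9 bytes > B = 5, so hash it first: H(key) = d3, then zero-pad to 5 bytes: K' = d3 00 00 00 00.
K' ⊕ ipad = e5 36 36 36 36.  K' ⊕ opad = 8f 5c 5c 5c 5c.
Inner input = (K'⊕ipad) ∥ m = e5 36 36 36 36 ∥ 69 6d 73 67.
Inner hash: sum = 229+54+54+54+54+105+109+115+103 = 877; mod 256 = 109 → 6d.
Outer input = (K'⊕opad) ∥ inner = 8f 5c 5c 5c 5c ∥ 6d.
Outer hash (tag): sum = 143+92+92+92+92+109 = 620; mod 256 = 108 → 6c.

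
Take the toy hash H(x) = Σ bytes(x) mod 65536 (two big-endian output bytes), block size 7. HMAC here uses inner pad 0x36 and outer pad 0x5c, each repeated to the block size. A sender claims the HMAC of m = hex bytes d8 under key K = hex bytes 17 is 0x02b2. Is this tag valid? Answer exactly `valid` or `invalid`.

Key hex bytes 17 is 1 byte ≤ B = 7; zero-pad to 7 bytes: K' = 17 00 00 00 00 00 00.
K' ⊕ ipad = 21 36 36 36 36 36 36; K' ⊕ opad = 4b 5c 5c 5c 5c 5c 5c.
Inner hash: sum = 33+54+54+54+54+54+54+216 = 573 → 02 3d.
Outer hash (recomputed tag): sum = 75+92+92+92+92+92+92+2+61 = 690 → 02 b2.
Recomputed tag = 02b2; claimed = 02b2 → match.

valid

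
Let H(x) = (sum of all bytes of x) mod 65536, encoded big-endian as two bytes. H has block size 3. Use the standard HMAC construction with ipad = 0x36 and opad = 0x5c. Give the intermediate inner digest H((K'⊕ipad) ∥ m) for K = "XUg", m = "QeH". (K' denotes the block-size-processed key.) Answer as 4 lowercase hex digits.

Key "XUg" = 58 55 67 is exactly B = 3 bytes: K' = 58 55 67.
K' ⊕ ipad = 6e 63 51.
Inner input = 6e 63 51 ∥ 51 65 48.
Inner hash: sum = 110+99+81+81+101+72 = 544 → 02 20.

0220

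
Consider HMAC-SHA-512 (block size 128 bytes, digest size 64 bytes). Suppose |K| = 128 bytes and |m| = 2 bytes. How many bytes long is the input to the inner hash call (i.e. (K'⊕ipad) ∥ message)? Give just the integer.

130

Key is 128 ≤ 128 bytes, zero-padded: |K'| = 128.
Inner input = (K'⊕ipad) ∥ m → 128 + 2 = 130 bytes.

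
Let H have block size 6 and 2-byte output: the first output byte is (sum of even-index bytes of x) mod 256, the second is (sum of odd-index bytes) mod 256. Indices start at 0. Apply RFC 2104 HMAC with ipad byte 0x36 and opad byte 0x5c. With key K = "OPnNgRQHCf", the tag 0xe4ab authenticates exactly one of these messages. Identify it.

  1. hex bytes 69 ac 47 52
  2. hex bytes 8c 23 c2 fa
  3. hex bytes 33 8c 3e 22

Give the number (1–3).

Key "OPnNgRQHCf" = 4f 50 6e 4e 67 52 51 48 43 66 is 10 bytes > B = 6, so hash it first: H(key) = b8 9e, then zero-pad to 6 bytes: K' = b8 9e 00 00 00 00.
K' ⊕ ipad = 8e a8 36 36 36 36; K' ⊕ opad = e4 c2 5c 5c 5c 5c.
m1: inner = H(8e a8 36 36 36 36 69 ac 47 52) = aa 12; tag = H(e4 c2 5c 5c 5c 5c aa 12) = 468c
m2: inner = H(8e a8 36 36 36 36 8c 23 c2 fa) = 48 31; tag = H(e4 c2 5c 5c 5c 5c 48 31) = e4ab ← matches
m3: inner = H(8e a8 36 36 36 36 33 8c 3e 22) = 6b c2; tag = H(e4 c2 5c 5c 5c 5c 6b c2) = 073c

2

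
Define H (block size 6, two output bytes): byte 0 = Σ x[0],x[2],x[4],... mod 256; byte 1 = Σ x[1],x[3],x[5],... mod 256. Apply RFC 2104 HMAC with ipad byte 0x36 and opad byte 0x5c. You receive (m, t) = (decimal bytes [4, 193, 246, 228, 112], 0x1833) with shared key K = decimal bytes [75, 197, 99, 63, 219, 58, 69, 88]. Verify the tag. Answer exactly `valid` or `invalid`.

valid

Key decimal bytes [75, 197, 99, 63, 219, 58, 69, 88] = 4b c5 63 3f db 3a 45 58 is 8 bytes > B = 6, so hash it first: H(key) = ce 96, then zero-pad to 6 bytes: K' = ce 96 00 00 00 00.
K' ⊕ ipad = f8 a0 36 36 36 36; K' ⊕ opad = 92 ca 5c 5c 5c 5c.
Inner hash: even-index sum = 718 mod 256 = 206; odd-index sum = 689 mod 256 = 177 → ce b1.
Outer hash (recomputed tag): even-index sum = 536 mod 256 = 24; odd-index sum = 563 mod 256 = 51 → 18 33.
Recomputed tag = 1833; claimed = 1833 → match.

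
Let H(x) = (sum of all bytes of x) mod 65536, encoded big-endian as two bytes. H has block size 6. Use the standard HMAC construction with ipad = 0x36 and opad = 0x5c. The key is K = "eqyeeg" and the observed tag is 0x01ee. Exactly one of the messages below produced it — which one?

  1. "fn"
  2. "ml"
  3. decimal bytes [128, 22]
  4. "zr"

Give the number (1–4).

Key "eqyeeg" = 65 71 79 65 65 67 is exactly B = 6 bytes: K' = 65 71 79 65 65 67.
K' ⊕ ipad = 53 47 4f 53 53 51; K' ⊕ opad = 39 2d 25 39 39 3b.
m1: inner = H(53 47 4f 53 53 51 66 6e) = 02 b4; tag = H(39 2d 25 39 39 3b 02 b4) = 01ee ← matches
m2: inner = H(53 47 4f 53 53 51 6d 6c) = 02 b9; tag = H(39 2d 25 39 39 3b 02 b9) = 01f3
m3: inner = H(53 47 4f 53 53 51 80 16) = 02 76; tag = H(39 2d 25 39 39 3b 02 76) = 01b0
m4: inner = H(53 47 4f 53 53 51 7a 72) = 02 cc; tag = H(39 2d 25 39 39 3b 02 cc) = 0206

1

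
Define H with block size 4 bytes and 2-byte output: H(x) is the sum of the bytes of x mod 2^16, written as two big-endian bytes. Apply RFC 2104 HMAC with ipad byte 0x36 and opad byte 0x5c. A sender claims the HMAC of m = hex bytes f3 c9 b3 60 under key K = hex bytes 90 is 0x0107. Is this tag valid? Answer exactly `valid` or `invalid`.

invalid

Key hex bytes 90 is 1 byte ≤ B = 4; zero-pad to 4 bytes: K' = 90 00 00 00.
K' ⊕ ipad = a6 36 36 36; K' ⊕ opad = cc 5c 5c 5c.
Inner hash: sum = 166+54+54+54+243+201+179+96 = 1047 → 04 17.
Outer hash (recomputed tag): sum = 204+92+92+92+4+23 = 507 → 01 fb.
Recomputed tag = 01fb; claimed = 0107 → mismatch.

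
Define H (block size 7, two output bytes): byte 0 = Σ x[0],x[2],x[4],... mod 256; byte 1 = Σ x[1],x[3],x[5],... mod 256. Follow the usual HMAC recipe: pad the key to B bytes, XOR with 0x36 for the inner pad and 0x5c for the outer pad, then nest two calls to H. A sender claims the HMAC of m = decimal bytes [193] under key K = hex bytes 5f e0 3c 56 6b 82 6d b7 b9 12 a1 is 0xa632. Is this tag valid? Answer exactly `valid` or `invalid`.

Key hex bytes 5f e0 3c 56 6b 82 6d b7 b9 12 a1 is 11 bytes > B = 7, so hash it first: H(key) = cd 81, then zero-pad to 7 bytes: K' = cd 81 00 00 00 00 00.
K' ⊕ ipad = fb b7 36 36 36 36 36; K' ⊕ opad = 91 dd 5c 5c 5c 5c 5c.
Inner hash: even-index sum = 413 mod 256 = 157; odd-index sum = 484 mod 256 = 228 → 9d e4.
Outer hash (recomputed tag): even-index sum = 649 mod 256 = 137; odd-index sum = 562 mod 256 = 50 → 89 32.
Recomputed tag = 8932; claimed = a632 → mismatch.

invalid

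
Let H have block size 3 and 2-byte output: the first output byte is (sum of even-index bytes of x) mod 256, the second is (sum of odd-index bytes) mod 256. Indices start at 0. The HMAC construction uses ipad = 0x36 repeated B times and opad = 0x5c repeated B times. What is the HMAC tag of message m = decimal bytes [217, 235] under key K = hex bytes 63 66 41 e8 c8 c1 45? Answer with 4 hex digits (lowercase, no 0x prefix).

5bfb

Key hex bytes 63 66 41 e8 c8 c1 45 is 7 bytes > B = 3, so hash it first: H(key) = b1 0f, then zero-pad to 3 bytes: K' = b1 0f 00.
K' ⊕ ipad = 87 39 36.  K' ⊕ opad = ed 53 5c.
Inner input = (K'⊕ipad) ∥ m = 87 39 36 ∥ d9 eb.
Inner hash: even-index sum = 424 mod 256 = 168; odd-index sum = 274 mod 256 = 18 → a8 12.
Outer input = (K'⊕opad) ∥ inner = ed 53 5c ∥ a8 12.
Outer hash (tag): even-index sum = 347 mod 256 = 91; odd-index sum = 251 mod 256 = 251 → 5b fb.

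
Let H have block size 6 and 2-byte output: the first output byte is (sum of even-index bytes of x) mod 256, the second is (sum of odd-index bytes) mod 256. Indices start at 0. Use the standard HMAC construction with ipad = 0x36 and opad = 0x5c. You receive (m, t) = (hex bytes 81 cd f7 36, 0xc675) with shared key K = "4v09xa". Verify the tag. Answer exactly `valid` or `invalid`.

Key "4v09xa" = 34 76 30 39 78 61 is exactly B = 6 bytes: K' = 34 76 30 39 78 61.
K' ⊕ ipad = 02 40 06 0f 4e 57; K' ⊕ opad = 68 2a 6c 65 24 3d.
Inner hash: even-index sum = 462 mod 256 = 206; odd-index sum = 425 mod 256 = 169 → ce a9.
Outer hash (recomputed tag): even-index sum = 454 mod 256 = 198; odd-index sum = 373 mod 256 = 117 → c6 75.
Recomputed tag = c675; claimed = c675 → match.

valid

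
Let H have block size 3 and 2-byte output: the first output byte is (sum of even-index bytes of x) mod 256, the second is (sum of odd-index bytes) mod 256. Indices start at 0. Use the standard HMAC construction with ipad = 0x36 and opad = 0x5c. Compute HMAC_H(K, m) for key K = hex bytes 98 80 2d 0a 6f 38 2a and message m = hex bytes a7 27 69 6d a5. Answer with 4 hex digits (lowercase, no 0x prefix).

Key hex bytes 98 80 2d 0a 6f 38 2a is 7 bytes > B = 3, so hash it first: H(key) = 5e c2, then zero-pad to 3 bytes: K' = 5e c2 00.
K' ⊕ ipad = 68 f4 36.  K' ⊕ opad = 02 9e 5c.
Inner input = (K'⊕ipad) ∥ m = 68 f4 36 ∥ a7 27 69 6d a5.
Inner hash: even-index sum = 306 mod 256 = 50; odd-index sum = 681 mod 256 = 169 → 32 a9.
Outer input = (K'⊕opad) ∥ inner = 02 9e 5c ∥ 32 a9.
Outer hash (tag): even-index sum = 263 mod 256 = 7; odd-index sum = 208 mod 256 = 208 → 07 d0.

07d0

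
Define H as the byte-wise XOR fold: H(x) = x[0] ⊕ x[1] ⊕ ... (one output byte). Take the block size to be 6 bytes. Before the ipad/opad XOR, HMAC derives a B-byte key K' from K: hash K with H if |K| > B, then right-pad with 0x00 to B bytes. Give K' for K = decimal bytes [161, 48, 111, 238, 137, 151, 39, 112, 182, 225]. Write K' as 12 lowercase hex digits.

0e0000000000

|K| = 10 > B = 6, so first hash the key.
H(K): XOR a1⊕30⊕6f⊕ee⊕89⊕97⊕27⊕70⊕b6⊕e1 = 0e.
Zero-pad H(K) = 0e to 6 bytes: K' = 0e 00 00 00 00 00.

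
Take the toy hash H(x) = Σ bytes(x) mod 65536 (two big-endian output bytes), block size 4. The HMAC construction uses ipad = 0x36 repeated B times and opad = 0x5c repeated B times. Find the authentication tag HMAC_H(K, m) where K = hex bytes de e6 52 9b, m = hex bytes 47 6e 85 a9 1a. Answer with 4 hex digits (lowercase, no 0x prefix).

Key hex bytes de e6 52 9b is exactly B = 4 bytes: K' = de e6 52 9b.
K' ⊕ ipad = e8 d0 64 ad.  K' ⊕ opad = 82 ba 0e c7.
Inner input = (K'⊕ipad) ∥ m = e8 d0 64 ad ∥ 47 6e 85 a9 1a.
Inner hash: sum = 232+208+100+173+71+110+133+169+26 = 1222 → 04 c6.
Outer input = (K'⊕opad) ∥ inner = 82 ba 0e c7 ∥ 04 c6.
Outer hash (tag): sum = 130+186+14+199+4+198 = 731 → 02 db.

02db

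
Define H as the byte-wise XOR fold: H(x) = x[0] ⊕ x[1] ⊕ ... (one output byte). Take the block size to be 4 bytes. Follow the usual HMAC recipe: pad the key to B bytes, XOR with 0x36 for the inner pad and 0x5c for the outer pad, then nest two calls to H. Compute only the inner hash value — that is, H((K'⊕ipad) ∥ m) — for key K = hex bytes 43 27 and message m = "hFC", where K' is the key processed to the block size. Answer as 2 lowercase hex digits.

09

Key hex bytes 43 27 is 2 bytes ≤ B = 4; zero-pad to 4 bytes: K' = 43 27 00 00.
K' ⊕ ipad = 75 11 36 36.
Inner input = 75 11 36 36 ∥ 68 46 43.
Inner hash: XOR 75⊕11⊕36⊕36⊕68⊕46⊕43 = 09.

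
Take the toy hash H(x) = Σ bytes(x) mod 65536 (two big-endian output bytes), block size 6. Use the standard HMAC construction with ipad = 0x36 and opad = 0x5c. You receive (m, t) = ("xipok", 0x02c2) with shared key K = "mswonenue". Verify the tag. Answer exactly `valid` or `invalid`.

invalid

Key "mswonenue" = 6d 73 77 6f 6e 65 6e 75 65 is 9 bytes > B = 6, so hash it first: H(key) = 03 e1, then zero-pad to 6 bytes: K' = 03 e1 00 00 00 00.
K' ⊕ ipad = 35 d7 36 36 36 36; K' ⊕ opad = 5f bd 5c 5c 5c 5c.
Inner hash: sum = 53+215+54+54+54+54+120+105+112+111+107 = 1039 → 04 0f.
Outer hash (recomputed tag): sum = 95+189+92+92+92+92+4+15 = 671 → 02 9f.
Recomputed tag = 029f; claimed = 02c2 → mismatch.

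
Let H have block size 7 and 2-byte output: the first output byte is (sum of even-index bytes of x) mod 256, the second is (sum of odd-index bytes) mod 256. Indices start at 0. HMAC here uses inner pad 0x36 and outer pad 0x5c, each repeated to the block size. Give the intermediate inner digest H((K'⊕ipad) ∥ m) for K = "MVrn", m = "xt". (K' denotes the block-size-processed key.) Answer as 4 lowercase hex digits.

9f66

Key "MVrn" = 4d 56 72 6e is 4 bytes ≤ B = 7; zero-pad to 7 bytes: K' = 4d 56 72 6e 00 00 00.
K' ⊕ ipad = 7b 60 44 58 36 36 36.
Inner input = 7b 60 44 58 36 36 36 ∥ 78 74.
Inner hash: even-index sum = 415 mod 256 = 159; odd-index sum = 358 mod 256 = 102 → 9f 66.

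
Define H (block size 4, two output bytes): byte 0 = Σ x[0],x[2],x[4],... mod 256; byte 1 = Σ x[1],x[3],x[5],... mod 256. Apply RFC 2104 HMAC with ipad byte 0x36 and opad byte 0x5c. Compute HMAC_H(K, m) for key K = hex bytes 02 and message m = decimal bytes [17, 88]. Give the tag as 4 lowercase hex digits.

357c

Key hex bytes 02 is 1 byte ≤ B = 4; zero-pad to 4 bytes: K' = 02 00 00 00.
K' ⊕ ipad = 34 36 36 36.  K' ⊕ opad = 5e 5c 5c 5c.
Inner input = (K'⊕ipad) ∥ m = 34 36 36 36 ∥ 11 58.
Inner hash: even-index sum = 123 mod 256 = 123; odd-index sum = 196 mod 256 = 196 → 7b c4.
Outer input = (K'⊕opad) ∥ inner = 5e 5c 5c 5c ∥ 7b c4.
Outer hash (tag): even-index sum = 309 mod 256 = 53; odd-index sum = 380 mod 256 = 124 → 35 7c.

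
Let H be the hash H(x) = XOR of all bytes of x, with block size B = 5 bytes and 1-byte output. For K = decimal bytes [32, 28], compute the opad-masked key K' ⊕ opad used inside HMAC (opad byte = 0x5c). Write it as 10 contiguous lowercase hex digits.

7c405c5c5c

Key decimal bytes [32, 28] = 20 1c is 2 bytes ≤ B = 5; zero-pad to 5 bytes: K' = 20 1c 00 00 00.
XOR each byte with 0x5c: 20⊕5c=7c, 1c⊕5c=40, 00⊕5c=5c, 00⊕5c=5c, 00⊕5c=5c.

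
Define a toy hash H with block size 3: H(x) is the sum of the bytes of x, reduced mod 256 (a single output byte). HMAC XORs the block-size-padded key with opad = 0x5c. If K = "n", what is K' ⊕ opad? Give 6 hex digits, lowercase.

Key "n" = 6e is 1 byte ≤ B = 3; zero-pad to 3 bytes: K' = 6e 00 00.
XOR each byte with 0x5c: 6e⊕5c=32, 00⊕5c=5c, 00⊕5c=5c.

325c5c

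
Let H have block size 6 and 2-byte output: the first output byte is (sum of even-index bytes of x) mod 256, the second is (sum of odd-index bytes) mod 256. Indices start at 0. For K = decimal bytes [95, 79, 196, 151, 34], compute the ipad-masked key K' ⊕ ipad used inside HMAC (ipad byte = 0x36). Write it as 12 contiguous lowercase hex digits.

6979f2a11436

Key decimal bytes [95, 79, 196, 151, 34] = 5f 4f c4 97 22 is 5 bytes ≤ B = 6; zero-pad to 6 bytes: K' = 5f 4f c4 97 22 00.
XOR each byte with 0x36: 5f⊕36=69, 4f⊕36=79, c4⊕36=f2, 97⊕36=a1, 22⊕36=14, 00⊕36=36.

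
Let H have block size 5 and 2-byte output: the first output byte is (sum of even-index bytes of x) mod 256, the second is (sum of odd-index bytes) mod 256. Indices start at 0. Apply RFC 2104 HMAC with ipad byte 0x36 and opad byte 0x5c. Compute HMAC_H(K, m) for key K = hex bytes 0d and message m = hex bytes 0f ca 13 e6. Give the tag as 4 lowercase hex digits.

Key hex bytes 0d is 1 byte ≤ B = 5; zero-pad to 5 bytes: K' = 0d 00 00 00 00.
K' ⊕ ipad = 3b 36 36 36 36.  K' ⊕ opad = 51 5c 5c 5c 5c.
Inner input = (K'⊕ipad) ∥ m = 3b 36 36 36 36 ∥ 0f ca 13 e6.
Inner hash: even-index sum = 599 mod 256 = 87; odd-index sum = 142 mod 256 = 142 → 57 8e.
Outer input = (K'⊕opad) ∥ inner = 51 5c 5c 5c 5c ∥ 57 8e.
Outer hash (tag): even-index sum = 407 mod 256 = 151; odd-index sum = 271 mod 256 = 15 → 97 0f.

970f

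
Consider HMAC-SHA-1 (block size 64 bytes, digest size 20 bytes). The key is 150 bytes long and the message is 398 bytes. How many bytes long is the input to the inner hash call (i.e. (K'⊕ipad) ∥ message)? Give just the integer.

Key is 150 > 64 bytes, so it is hashed to 20 bytes then zero-padded to 64: |K'| = 64.
Inner input = (K'⊕ipad) ∥ m → 64 + 398 = 462 bytes.

462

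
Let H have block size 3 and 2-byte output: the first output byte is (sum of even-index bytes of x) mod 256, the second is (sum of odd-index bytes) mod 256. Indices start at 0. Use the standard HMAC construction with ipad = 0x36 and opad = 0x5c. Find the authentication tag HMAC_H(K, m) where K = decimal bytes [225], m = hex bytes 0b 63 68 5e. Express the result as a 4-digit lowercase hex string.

c22a

Key decimal bytes [225] = e1 is 1 byte ≤ B = 3; zero-pad to 3 bytes: K' = e1 00 00.
K' ⊕ ipad = d7 36 36.  K' ⊕ opad = bd 5c 5c.
Inner input = (K'⊕ipad) ∥ m = d7 36 36 ∥ 0b 63 68 5e.
Inner hash: even-index sum = 462 mod 256 = 206; odd-index sum = 169 mod 256 = 169 → ce a9.
Outer input = (K'⊕opad) ∥ inner = bd 5c 5c ∥ ce a9.
Outer hash (tag): even-index sum = 450 mod 256 = 194; odd-index sum = 298 mod 256 = 42 → c2 2a.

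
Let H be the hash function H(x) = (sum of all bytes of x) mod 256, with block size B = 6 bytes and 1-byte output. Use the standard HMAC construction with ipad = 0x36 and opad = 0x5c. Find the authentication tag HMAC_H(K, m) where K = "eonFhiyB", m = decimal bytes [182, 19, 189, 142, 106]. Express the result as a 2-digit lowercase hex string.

Key "eonFhiyB" = 65 6f 6e 46 68 69 79 42 is 8 bytes > B = 6, so hash it first: H(key) = 14, then zero-pad to 6 bytes: K' = 14 00 00 00 00 00.
K' ⊕ ipad = 22 36 36 36 36 36.  K' ⊕ opad = 48 5c 5c 5c 5c 5c.
Inner input = (K'⊕ipad) ∥ m = 22 36 36 36 36 36 ∥ b6 13 bd 8e 6a.
Inner hash: sum = 34+54+54+54+54+54+182+19+189+142+106 = 942; mod 256 = 174 → ae.
Outer input = (K'⊕opad) ∥ inner = 48 5c 5c 5c 5c 5c ∥ ae.
Outer hash (tag): sum = 72+92+92+92+92+92+174 = 706; mod 256 = 194 → c2.

c2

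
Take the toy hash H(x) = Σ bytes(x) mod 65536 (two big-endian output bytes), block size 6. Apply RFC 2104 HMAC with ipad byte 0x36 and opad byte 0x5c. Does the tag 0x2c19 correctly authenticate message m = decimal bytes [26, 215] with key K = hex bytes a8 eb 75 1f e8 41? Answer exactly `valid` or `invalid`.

Key hex bytes a8 eb 75 1f e8 41 is exactly B = 6 bytes: K' = a8 eb 75 1f e8 41.
K' ⊕ ipad = 9e dd 43 29 de 77; K' ⊕ opad = f4 b7 29 43 b4 1d.
Inner hash: sum = 158+221+67+41+222+119+26+215 = 1069 → 04 2d.
Outer hash (recomputed tag): sum = 244+183+41+67+180+29+4+45 = 793 → 03 19.
Recomputed tag = 0319; claimed = 2c19 → mismatch.

invalid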